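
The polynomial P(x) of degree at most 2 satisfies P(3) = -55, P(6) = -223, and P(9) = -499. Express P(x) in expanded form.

Write P(x) = ax^2 + bx + c. Substituting each data point gives a linear system:
  9a + 3b + c = -55
  36a + 6b + c = -223
  81a + 9b + c = -499
Solving the system yields a = -6, b = -2, c = 5.
So P(x) = -6x^2 - 2x + 5.
Check: P(9) = -499. ✓

P(x) = -6x^2 - 2x + 5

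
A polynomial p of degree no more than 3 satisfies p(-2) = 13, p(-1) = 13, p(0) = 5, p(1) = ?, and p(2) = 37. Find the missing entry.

The 4 known points determine the degree-3 polynomial uniquely.
Write p(u) = au^3 + bu^2 + cu + d. Substituting each data point gives a linear system:
  -8a + 4b - 2c + d = 13
  -a + b - c + d = 13
  d = 5
  8a + 4b + 2c + d = 37
Solving the system yields a = 3, b = 5, c = -6, d = 5.
So p(u) = 3u³ + 5u² - 6u + 5.
Then p(1) = 7.

7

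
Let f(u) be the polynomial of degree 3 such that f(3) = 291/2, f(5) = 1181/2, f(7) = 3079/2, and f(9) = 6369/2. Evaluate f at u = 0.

Forward differences of the values at u = 3, 5, 7, 9:
  f  : 291/2  1181/2  3079/2  6369/2
  Δ  : 445  949  1645
  Δ^2: 504  696
  Δ^3: 192
The third differences are constant, confirming degree 3.
Interpolating (Newton forward form) and evaluating at u = 0 gives f(0) = 3.

3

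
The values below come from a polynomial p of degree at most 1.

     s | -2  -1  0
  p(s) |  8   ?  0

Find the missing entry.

The 2 known points determine the degree-1 polynomial uniquely.
Write p(s) = as + b. Substituting each data point gives a linear system:
  -2a + b = 8
  b = 0
Solving the system yields a = -4, b = 0.
So p(s) = -4s.
Then p(-1) = 4.

4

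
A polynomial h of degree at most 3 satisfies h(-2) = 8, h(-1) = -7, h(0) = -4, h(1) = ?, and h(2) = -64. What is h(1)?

On equispaced nodes a degree-3 polynomial has vanishing fourth forward difference, so
  h(-2) - 4·h(-1) + 6·h(0) - 4·h(1) + h(2) = 0.
Substituting the known values and solving for h(1):
  -4·h(1) = 52
  h(1) = -13.

-13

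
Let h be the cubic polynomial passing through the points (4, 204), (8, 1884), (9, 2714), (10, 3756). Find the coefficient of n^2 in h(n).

Write h(n) = an^3 + bn^2 + cn + d. Substituting each data point gives a linear system:
  64a + 16b + 4c + d = 204
  512a + 64b + 8c + d = 1884
  729a + 81b + 9c + d = 2714
  1000a + 100b + 10c + d = 3756
Solving the system yields a = 4, b = -2, c = -4, d = -4.
So h(n) = 4n^3 - 2n^2 - 4n - 4.
The coefficient of n^2 is -2.

-2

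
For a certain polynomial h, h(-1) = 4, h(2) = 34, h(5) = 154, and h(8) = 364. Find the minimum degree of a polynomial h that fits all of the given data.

Forward differences of the values at n = -1, 2, 5, 8:
  h  : 4  34  154  364
  Δ  : 30  120  210
  Δ^2: 90  90
  Δ^3: 0
The second differences are constant (90) and nonzero, while all higher differences vanish, so the minimal degree is 2.

2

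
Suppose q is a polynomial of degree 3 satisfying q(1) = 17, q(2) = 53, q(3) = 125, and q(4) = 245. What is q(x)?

Write q(x) = ax^3 + bx^2 + cx + d. Substituting each data point gives a linear system:
  a + b + c + d = 17
  8a + 4b + 2c + d = 53
  27a + 9b + 3c + d = 125
  64a + 16b + 4c + d = 245
Solving the system yields a = 2, b = 6, c = 4, d = 5.
So q(x) = 2x^3 + 6x^2 + 4x + 5.
Check: q(4) = 245. ✓

q(x) = 2x^3 + 6x^2 + 4x + 5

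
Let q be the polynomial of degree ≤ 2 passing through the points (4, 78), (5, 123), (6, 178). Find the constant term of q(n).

-2

Write q(n) = an^2 + bn + c. Substituting each data point gives a linear system:
  16a + 4b + c = 78
  25a + 5b + c = 123
  36a + 6b + c = 178
Solving the system yields a = 5, b = 0, c = -2.
So q(n) = 5n^2 - 2.
The constant term is -2.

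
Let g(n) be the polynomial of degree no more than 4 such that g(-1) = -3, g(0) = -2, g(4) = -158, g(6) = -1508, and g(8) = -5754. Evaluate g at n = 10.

Write g(n) = an^4 + bn^3 + cn^2 + dn + e. Substituting each data point gives a linear system:
  a - b + c - d + e = -3
  e = -2
  256a + 64b + 16c + 4d + e = -158
  1296a + 216b + 36c + 6d + e = -1508
  4096a + 512b + 64c + 8d + e = -5754
Solving the system yields a = -2, b = 4, c = 6, d = 1, e = -2.
So g(n) = -2n^4 + 4n^3 + 6n^2 + n - 2.
Then g(10) = -15392.

-15392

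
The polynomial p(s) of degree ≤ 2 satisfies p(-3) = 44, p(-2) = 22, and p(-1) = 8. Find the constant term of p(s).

Write p(s) = as^2 + bs + c. Substituting each data point gives a linear system:
  9a - 3b + c = 44
  4a - 2b + c = 22
  a - b + c = 8
Solving the system yields a = 4, b = -2, c = 2.
So p(s) = 4s^2 - 2s + 2.
The constant term is 2.

2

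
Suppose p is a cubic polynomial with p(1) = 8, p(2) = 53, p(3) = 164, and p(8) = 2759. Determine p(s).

Using the Lagrange interpolation formula with nodes 1, 2, 3, 8:
  L_0(s) = (s - 2)(s - 3)(s - 8) / -14
  L_1(s) = (s - 1)(s - 3)(s - 8) / 6
  L_2(s) = (s - 1)(s - 2)(s - 8) / -10
  L_3(s) = (s - 1)(s - 2)(s - 3) / 210
Then p(s) = 8·L_0(s) + 53·L_1(s) + 164·L_2(s) + 2759·L_3(s).
Expanding and collecting terms gives p(s) = 5s^3 + 3s^2 + s - 1.
Check: p(2) = 53. ✓

p(s) = 5s^3 + 3s^2 + s - 1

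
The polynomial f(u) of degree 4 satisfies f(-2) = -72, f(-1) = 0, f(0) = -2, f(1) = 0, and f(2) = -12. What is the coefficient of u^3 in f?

5

Write f(u) = au^4 + bu^3 + cu^2 + du + e. Substituting each data point gives a linear system:
  16a - 8b + 4c - 2d + e = -72
  a - b + c - d + e = 0
  e = -2
  a + b + c + d + e = 0
  16a + 8b + 4c + 2d + e = -12
Solving the system yields a = -4, b = 5, c = 6, d = -5, e = -2.
So f(u) = -4u^4 + 5u^3 + 6u^2 - 5u - 2.
The coefficient of u^3 is 5.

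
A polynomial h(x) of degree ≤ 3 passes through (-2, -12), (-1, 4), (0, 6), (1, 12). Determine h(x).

Using the Lagrange interpolation formula with nodes -2, -1, 0, 1:
  L_0(x) = (x + 1)x(x - 1) / -6
  L_1(x) = (x + 2)x(x - 1) / 2
  L_2(x) = (x + 2)(x + 1)(x - 1) / -2
  L_3(x) = (x + 2)(x + 1)x / 6
Then h(x) = -12·L_0(x) + 4·L_1(x) + 6·L_2(x) + 12·L_3(x).
Expanding and collecting terms gives h(x) = 3x^3 + 2x^2 + x + 6.
Check: h(0) = 6. ✓

h(x) = 3x^3 + 2x^2 + x + 6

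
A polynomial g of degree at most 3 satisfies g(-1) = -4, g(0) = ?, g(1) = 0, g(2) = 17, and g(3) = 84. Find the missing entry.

3

The 4 known points determine the degree-3 polynomial uniquely.
Write g(x) = ax^3 + bx^2 + cx + d. Substituting each data point gives a linear system:
  -a + b - c + d = -4
  a + b + c + d = 0
  8a + 4b + 2c + d = 17
  27a + 9b + 3c + d = 84
Solving the system yields a = 5, b = -5, c = -3, d = 3.
So g(x) = 5x^3 - 5x^2 - 3x + 3.
Then g(0) = 3.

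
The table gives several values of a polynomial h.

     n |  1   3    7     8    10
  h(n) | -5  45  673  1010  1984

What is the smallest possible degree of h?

Divided differences on the nodes 1, 3, 7, 8, 10:
  order 0: -5  45  673  1010  1984
  order 1: 25  157  337  487
  order 2: 22  36  50
  order 3: 2  2
  order 4: 0
The order-3 divided differences are all 2 (nonzero) and every higher order vanishes, so the data lies on a polynomial of degree exactly 3.

3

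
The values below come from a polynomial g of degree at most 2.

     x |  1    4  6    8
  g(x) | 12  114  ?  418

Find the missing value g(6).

The 3 known points determine the degree-2 polynomial uniquely.
Write g(x) = ax^2 + bx + c. Substituting each data point gives a linear system:
  a + b + c = 12
  16a + 4b + c = 114
  64a + 8b + c = 418
Solving the system yields a = 6, b = 4, c = 2.
So g(x) = 6x^2 + 4x + 2.
Then g(6) = 242.

242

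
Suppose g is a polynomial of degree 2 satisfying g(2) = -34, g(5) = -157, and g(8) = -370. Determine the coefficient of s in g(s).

Write g(s) = as^2 + bs + c. Substituting each data point gives a linear system:
  4a + 2b + c = -34
  25a + 5b + c = -157
  64a + 8b + c = -370
Solving the system yields a = -5, b = -6, c = -2.
So g(s) = -5s^2 - 6s - 2.
The coefficient of s is -6.

-6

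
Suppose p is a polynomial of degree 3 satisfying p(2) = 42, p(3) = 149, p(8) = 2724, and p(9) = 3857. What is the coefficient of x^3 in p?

5

Write p(x) = ax^3 + bx^2 + cx + d. Substituting each data point gives a linear system:
  8a + 4b + 2c + d = 42
  27a + 9b + 3c + d = 149
  512a + 64b + 8c + d = 2724
  729a + 81b + 9c + d = 3857
Solving the system yields a = 5, b = 3, c = -3, d = -4.
So p(x) = 5x³ + 3x² - 3x - 4.
The leading coefficient is 5.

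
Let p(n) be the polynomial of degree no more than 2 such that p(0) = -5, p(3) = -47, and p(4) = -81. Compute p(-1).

-11

Using the Lagrange interpolation formula with nodes 0, 3, 4:
  L_0(n) = (n - 3)(n - 4) / 12
  L_1(n) = n(n - 4) / -3
  L_2(n) = n(n - 3) / 4
Then p(n) = -5·L_0(n) - 47·L_1(n) - 81·L_2(n).
Expanding and collecting terms gives p(n) = -5n² + n - 5.
Evaluating at n = -1: p(-1) = -11.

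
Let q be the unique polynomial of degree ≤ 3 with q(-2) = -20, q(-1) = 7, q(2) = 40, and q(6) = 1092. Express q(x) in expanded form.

Write q(x) = ax^3 + bx^2 + cx + d. Substituting each data point gives a linear system:
  -8a + 4b - 2c + d = -20
  -a + b - c + d = 7
  8a + 4b + 2c + d = 40
  216a + 36b + 6c + d = 1092
Solving the system yields a = 5, b = 1, c = -5, d = 6.
So q(x) = 5x³ + x² - 5x + 6.
Check: q(-2) = -20. ✓

q(x) = 5x^3 + x^2 - 5x + 6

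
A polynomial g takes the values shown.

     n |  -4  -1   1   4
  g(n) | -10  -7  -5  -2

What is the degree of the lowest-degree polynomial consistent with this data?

1

Divided differences on the nodes -4, -1, 1, 4:
  order 0: -10  -7  -5  -2
  order 1: 1  1  1
  order 2: 0  0
  order 3: 0
The order-1 divided differences are all 1 (nonzero) and every higher order vanishes, so the data lies on a polynomial of degree exactly 1.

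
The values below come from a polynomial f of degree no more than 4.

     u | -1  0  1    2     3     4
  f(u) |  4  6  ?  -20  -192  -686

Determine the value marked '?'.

The 5 known points determine the degree-4 polynomial uniquely.
Write f(u) = au^4 + bu^3 + cu^2 + du + e. Substituting each data point gives a linear system:
  a - b + c - d + e = 4
  e = 6
  16a + 8b + 4c + 2d + e = -20
  81a + 27b + 9c + 3d + e = -192
  256a + 64b + 16c + 4d + e = -686
Solving the system yields a = -3, b = 0, c = 4, d = 3, e = 6.
So f(u) = -3u^4 + 4u^2 + 3u + 6.
Then f(1) = 10.

10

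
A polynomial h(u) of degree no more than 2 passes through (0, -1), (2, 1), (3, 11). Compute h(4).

27

Using the Lagrange interpolation formula with nodes 0, 2, 3:
  L_0(u) = (u - 2)(u - 3) / 6
  L_1(u) = u(u - 3) / -2
  L_2(u) = u(u - 2) / 3
Then h(u) = -1·L_0(u) + 1·L_1(u) + 11·L_2(u).
Expanding and collecting terms gives h(u) = 3u² - 5u - 1.
Evaluating at u = 4: h(4) = 27.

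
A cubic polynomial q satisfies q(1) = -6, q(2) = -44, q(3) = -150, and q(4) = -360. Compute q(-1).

10

Write q(t) = at^3 + bt^2 + ct + d. Substituting each data point gives a linear system:
  a + b + c + d = -6
  8a + 4b + 2c + d = -44
  27a + 9b + 3c + d = -150
  64a + 16b + 4c + d = -360
Solving the system yields a = -6, b = 2, c = -2, d = 0.
So q(t) = -6t³ + 2t² - 2t.
Then q(-1) = 10.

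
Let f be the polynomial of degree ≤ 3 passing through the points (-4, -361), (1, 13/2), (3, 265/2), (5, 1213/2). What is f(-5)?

-1367/2

Using the Lagrange interpolation formula with nodes -4, 1, 3, 5:
  L_0(u) = (u - 1)(u - 3)(u - 5) / -315
  L_1(u) = (u + 4)(u - 3)(u - 5) / 40
  L_2(u) = (u + 4)(u - 1)(u - 5) / -28
  L_3(u) = (u + 4)(u - 1)(u - 3) / 72
Then f(u) = -361·L_0(u) + 13/2·L_1(u) + 265/2·L_2(u) + 1213/2·L_3(u).
Expanding and collecting terms gives f(u) = 5u³ - (3/2)u² + 4u - 1.
Evaluating at u = -5: f(-5) = -1367/2.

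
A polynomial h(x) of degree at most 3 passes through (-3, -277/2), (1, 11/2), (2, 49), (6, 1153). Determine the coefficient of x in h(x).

4

Write h(x) = ax^3 + bx^2 + cx + d. Substituting each data point gives a linear system:
  -27a + 9b - 3c + d = -277/2
  a + b + c + d = 11/2
  8a + 4b + 2c + d = 49
  216a + 36b + 6c + d = 1153
Solving the system yields a = 5, b = 3/2, c = 4, d = -5.
So h(x) = 5x³ + (3/2)x² + 4x - 5.
The coefficient of x is 4.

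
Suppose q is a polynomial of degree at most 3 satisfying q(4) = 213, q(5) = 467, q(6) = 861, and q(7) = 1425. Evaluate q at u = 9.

3183

Write q(u) = au^3 + bu^2 + cu + d. Substituting each data point gives a linear system:
  64a + 16b + 4c + d = 213
  125a + 25b + 5c + d = 467
  216a + 36b + 6c + d = 861
  343a + 49b + 7c + d = 1425
Solving the system yields a = 5, b = -5, c = -6, d = -3.
So q(u) = 5u³ - 5u² - 6u - 3.
Then q(9) = 3183.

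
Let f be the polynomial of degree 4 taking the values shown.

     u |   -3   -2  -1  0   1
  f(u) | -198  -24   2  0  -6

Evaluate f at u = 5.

-2950

Forward differences of the values at u = -3, -2, -1, 0, 1:
  f  : -198  -24  2  0  -6
  Δ  : 174  26  -2  -6
  Δ^2: -148  -28  -4
  Δ^3: 120  24
  Δ^4: -96
The fourth differences are constant, confirming degree 4.
Interpolating (Newton forward form) and evaluating at u = 5 gives f(5) = -2950.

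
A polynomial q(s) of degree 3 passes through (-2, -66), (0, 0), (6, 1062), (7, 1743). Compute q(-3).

-207

Using the Lagrange interpolation formula with nodes -2, 0, 6, 7:
  L_0(s) = s(s - 6)(s - 7) / -144
  L_1(s) = (s + 2)(s - 6)(s - 7) / 84
  L_2(s) = (s + 2)s(s - 7) / -48
  L_3(s) = (s + 2)s(s - 6) / 63
Then q(s) = -66·L_0(s) + 0·L_1(s) + 1062·L_2(s) + 1743·L_3(s).
Expanding and collecting terms gives q(s) = 6s³ - 6s² - 3s.
Evaluating at s = -3: q(-3) = -207.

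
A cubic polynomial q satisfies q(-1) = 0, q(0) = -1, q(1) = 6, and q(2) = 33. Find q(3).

Using the Lagrange interpolation formula with nodes -1, 0, 1, 2:
  L_0(u) = u(u - 1)(u - 2) / -6
  L_1(u) = (u + 1)(u - 1)(u - 2) / 2
  L_2(u) = (u + 1)u(u - 2) / -2
  L_3(u) = (u + 1)u(u - 1) / 6
Then q(u) = 0·L_0(u) - 1·L_1(u) + 6·L_2(u) + 33·L_3(u).
Expanding and collecting terms gives q(u) = 2u^3 + 4u^2 + u - 1.
Evaluating at u = 3: q(3) = 92.

92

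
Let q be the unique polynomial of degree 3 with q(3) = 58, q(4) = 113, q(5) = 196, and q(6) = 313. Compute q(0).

1

Write q(n) = an^3 + bn^2 + cn + d. Substituting each data point gives a linear system:
  27a + 9b + 3c + d = 58
  64a + 16b + 4c + d = 113
  125a + 25b + 5c + d = 196
  216a + 36b + 6c + d = 313
Solving the system yields a = 1, b = 2, c = 4, d = 1.
So q(n) = n^3 + 2n^2 + 4n + 1.
Then q(0) = 1.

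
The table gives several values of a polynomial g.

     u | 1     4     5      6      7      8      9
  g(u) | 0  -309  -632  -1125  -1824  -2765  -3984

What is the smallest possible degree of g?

3

Divided differences on the nodes 1, 4, 5, 6, 7, 8, 9:
  order 0: 0  -309  -632  -1125  -1824  -2765  -3984
  order 1: -103  -323  -493  -699  -941  -1219
  order 2: -55  -85  -103  -121  -139
  order 3: -6  -6  -6  -6
  order 4: 0  0  0
  order 5: 0  0
  order 6: 0
The order-3 divided differences are all -6 (nonzero) and every higher order vanishes, so the data lies on a polynomial of degree exactly 3.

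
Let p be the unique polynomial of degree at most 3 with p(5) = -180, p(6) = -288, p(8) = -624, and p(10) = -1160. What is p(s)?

Write p(s) = as^3 + bs^2 + cs + d. Substituting each data point gives a linear system:
  125a + 25b + 5c + d = -180
  216a + 36b + 6c + d = -288
  512a + 64b + 8c + d = -624
  1000a + 100b + 10c + d = -1160
Solving the system yields a = -1, b = -1, c = -6, d = 0.
So p(s) = -s^3 - s^2 - 6s.
Check: p(10) = -1160. ✓

p(s) = -s^3 - s^2 - 6s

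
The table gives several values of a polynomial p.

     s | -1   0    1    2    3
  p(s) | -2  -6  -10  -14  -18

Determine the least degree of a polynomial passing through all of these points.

Forward differences of the values at s = -1, 0, 1, 2, 3:
  p  : -2  -6  -10  -14  -18
  Δ  : -4  -4  -4  -4
  Δ^2: 0  0  0
  Δ^3: 0  0
  Δ^4: 0
The first differences are constant (-4) and nonzero, while all higher differences vanish, so the minimal degree is 1.

1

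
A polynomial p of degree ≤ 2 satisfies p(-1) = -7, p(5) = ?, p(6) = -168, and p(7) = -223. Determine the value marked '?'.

The 3 known points determine the degree-2 polynomial uniquely.
Write p(x) = ax^2 + bx + c. Substituting each data point gives a linear system:
  a - b + c = -7
  36a + 6b + c = -168
  49a + 7b + c = -223
Solving the system yields a = -4, b = -3, c = -6.
So p(x) = -4x^2 - 3x - 6.
Then p(5) = -121.

-121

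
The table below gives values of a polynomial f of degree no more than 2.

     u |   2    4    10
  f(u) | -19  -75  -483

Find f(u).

f(u) = -5u^2 + 2u - 3

Using the Lagrange interpolation formula with nodes 2, 4, 10:
  L_0(u) = (u - 4)(u - 10) / 16
  L_1(u) = (u - 2)(u - 10) / -12
  L_2(u) = (u - 2)(u - 4) / 48
Then f(u) = -19·L_0(u) - 75·L_1(u) - 483·L_2(u).
Expanding and collecting terms gives f(u) = -5u^2 + 2u - 3.
Check: f(2) = -19. ✓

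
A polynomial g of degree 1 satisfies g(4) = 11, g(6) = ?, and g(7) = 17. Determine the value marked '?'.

The 2 known points determine the degree-1 polynomial uniquely.
Write g(x) = ax + b. Substituting each data point gives a linear system:
  4a + b = 11
  7a + b = 17
Solving the system yields a = 2, b = 3.
So g(x) = 2x + 3.
Then g(6) = 15.

15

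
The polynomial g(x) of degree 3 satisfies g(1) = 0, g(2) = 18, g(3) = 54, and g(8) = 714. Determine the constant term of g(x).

Write g(x) = ax^3 + bx^2 + cx + d. Substituting each data point gives a linear system:
  a + b + c + d = 0
  8a + 4b + 2c + d = 18
  27a + 9b + 3c + d = 54
  512a + 64b + 8c + d = 714
Solving the system yields a = 1, b = 3, c = 2, d = -6.
So g(x) = x³ + 3x² + 2x - 6.
The constant term is -6.

-6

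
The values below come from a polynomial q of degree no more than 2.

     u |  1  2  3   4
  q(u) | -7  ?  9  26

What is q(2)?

On equispaced nodes a degree-2 polynomial has vanishing third forward difference, so
  - q(1) + 3·q(2) - 3·q(3) + q(4) = 0.
Substituting the known values and solving for q(2):
  3·q(2) = -6
  q(2) = -2.

-2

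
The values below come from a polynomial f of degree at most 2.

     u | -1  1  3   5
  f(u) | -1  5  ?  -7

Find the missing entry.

The 3 known points determine the degree-2 polynomial uniquely.
Write f(u) = au^2 + bu + c. Substituting each data point gives a linear system:
  a - b + c = -1
  a + b + c = 5
  25a + 5b + c = -7
Solving the system yields a = -1, b = 3, c = 3.
So f(u) = -u^2 + 3u + 3.
Then f(3) = 3.

3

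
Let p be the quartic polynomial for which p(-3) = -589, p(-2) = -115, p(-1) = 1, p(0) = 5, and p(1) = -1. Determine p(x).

p(x) = -6x^4 + 5x^3 + x^2 - 6x + 5

Using the Lagrange interpolation formula with nodes -3, -2, -1, 0, 1:
  L_0(x) = (x + 2)(x + 1)x(x - 1) / 24
  L_1(x) = (x + 3)(x + 1)x(x - 1) / -6
  L_2(x) = (x + 3)(x + 2)x(x - 1) / 4
  L_3(x) = (x + 3)(x + 2)(x + 1)(x - 1) / -6
  L_4(x) = (x + 3)(x + 2)(x + 1)x / 24
Then p(x) = -589·L_0(x) - 115·L_1(x) + 1·L_2(x) + 5·L_3(x) - 1·L_4(x).
Expanding and collecting terms gives p(x) = -6x^4 + 5x^3 + x^2 - 6x + 5.
Check: p(-2) = -115. ✓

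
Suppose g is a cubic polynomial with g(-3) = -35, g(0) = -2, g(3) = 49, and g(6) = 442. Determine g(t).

g(t) = 2t^3 + t^2 - 4t - 2

Using the Lagrange interpolation formula with nodes -3, 0, 3, 6:
  L_0(t) = t(t - 3)(t - 6) / -162
  L_1(t) = (t + 3)(t - 3)(t - 6) / 54
  L_2(t) = (t + 3)t(t - 6) / -54
  L_3(t) = (t + 3)t(t - 3) / 162
Then g(t) = -35·L_0(t) - 2·L_1(t) + 49·L_2(t) + 442·L_3(t).
Expanding and collecting terms gives g(t) = 2t³ + t² - 4t - 2.
Check: g(0) = -2. ✓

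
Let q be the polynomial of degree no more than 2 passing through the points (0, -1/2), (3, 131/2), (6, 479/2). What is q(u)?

q(u) = 6u^2 + 4u - 1/2

Using the Lagrange interpolation formula with nodes 0, 3, 6:
  L_0(u) = (u - 3)(u - 6) / 18
  L_1(u) = u(u - 6) / -9
  L_2(u) = u(u - 3) / 18
Then q(u) = -1/2·L_0(u) + 131/2·L_1(u) + 479/2·L_2(u).
Expanding and collecting terms gives q(u) = 6u^2 + 4u - 1/2.
Check: q(6) = 479/2. ✓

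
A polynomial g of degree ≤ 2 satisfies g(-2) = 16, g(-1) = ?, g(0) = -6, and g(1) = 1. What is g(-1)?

-1

The 3 known points determine the degree-2 polynomial uniquely.
Write g(t) = at^2 + bt + c. Substituting each data point gives a linear system:
  4a - 2b + c = 16
  c = -6
  a + b + c = 1
Solving the system yields a = 6, b = 1, c = -6.
So g(t) = 6t² + t - 6.
Then g(-1) = -1.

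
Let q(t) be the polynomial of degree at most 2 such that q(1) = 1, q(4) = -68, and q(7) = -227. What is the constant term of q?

4

Write q(t) = at^2 + bt + c. Substituting each data point gives a linear system:
  a + b + c = 1
  16a + 4b + c = -68
  49a + 7b + c = -227
Solving the system yields a = -5, b = 2, c = 4.
So q(t) = -5t² + 2t + 4.
The constant term is 4.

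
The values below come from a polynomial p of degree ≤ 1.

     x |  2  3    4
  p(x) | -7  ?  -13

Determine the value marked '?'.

-10

The 2 known points determine the degree-1 polynomial uniquely.
Write p(x) = ax + b. Substituting each data point gives a linear system:
  2a + b = -7
  4a + b = -13
Solving the system yields a = -3, b = -1.
So p(x) = -3x - 1.
Then p(3) = -10.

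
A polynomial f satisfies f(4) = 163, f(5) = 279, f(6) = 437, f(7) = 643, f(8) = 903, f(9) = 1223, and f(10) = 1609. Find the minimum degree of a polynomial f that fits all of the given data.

3

Forward differences of the values at n = 4, 5, 6, 7, 8, 9, 10:
  f  : 163  279  437  643  903  1223  1609
  Δ  : 116  158  206  260  320  386
  Δ^2: 42  48  54  60  66
  Δ^3: 6  6  6  6
  Δ^4: 0  0  0
  Δ^5: 0  0
  Δ^6: 0
The third differences are constant (6) and nonzero, while all higher differences vanish, so the minimal degree is 3.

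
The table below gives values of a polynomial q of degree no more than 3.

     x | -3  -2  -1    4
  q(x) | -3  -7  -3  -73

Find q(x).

q(x) = -x^3 - 2x^2 + 5x + 3

Using the Lagrange interpolation formula with nodes -3, -2, -1, 4:
  L_0(x) = (x + 2)(x + 1)(x - 4) / -14
  L_1(x) = (x + 3)(x + 1)(x - 4) / 6
  L_2(x) = (x + 3)(x + 2)(x - 4) / -10
  L_3(x) = (x + 3)(x + 2)(x + 1) / 210
Then q(x) = -3·L_0(x) - 7·L_1(x) - 3·L_2(x) - 73·L_3(x).
Expanding and collecting terms gives q(x) = -x^3 - 2x^2 + 5x + 3.
Check: q(-3) = -3. ✓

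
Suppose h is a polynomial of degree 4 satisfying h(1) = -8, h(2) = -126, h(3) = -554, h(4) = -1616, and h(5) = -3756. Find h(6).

Write h(x) = ax^4 + bx^3 + cx^2 + dx + e. Substituting each data point gives a linear system:
  a + b + c + d + e = -8
  16a + 8b + 4c + 2d + e = -126
  81a + 27b + 9c + 3d + e = -554
  256a + 64b + 16c + 4d + e = -1616
  625a + 125b + 25c + 5d + e = -3756
Solving the system yields a = -5, b = -4, c = -6, d = 3, e = 4.
So h(x) = -5x^4 - 4x^3 - 6x^2 + 3x + 4.
Then h(6) = -7538.

-7538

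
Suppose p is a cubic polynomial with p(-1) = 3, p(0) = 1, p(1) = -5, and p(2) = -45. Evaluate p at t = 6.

-1145

Write p(t) = at^3 + bt^2 + ct + d. Substituting each data point gives a linear system:
  -a + b - c + d = 3
  d = 1
  a + b + c + d = -5
  8a + 4b + 2c + d = -45
Solving the system yields a = -5, b = -2, c = 1, d = 1.
So p(t) = -5t^3 - 2t^2 + t + 1.
Then p(6) = -1145.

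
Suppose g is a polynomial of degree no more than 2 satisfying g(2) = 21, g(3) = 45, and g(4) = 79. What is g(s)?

Write g(s) = as^2 + bs + c. Substituting each data point gives a linear system:
  4a + 2b + c = 21
  9a + 3b + c = 45
  16a + 4b + c = 79
Solving the system yields a = 5, b = -1, c = 3.
So g(s) = 5s² - s + 3.
Check: g(4) = 79. ✓

g(s) = 5s^2 - s + 3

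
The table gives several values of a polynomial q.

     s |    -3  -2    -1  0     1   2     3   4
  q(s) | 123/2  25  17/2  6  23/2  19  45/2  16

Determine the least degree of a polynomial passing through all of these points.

3

Forward differences of the values at s = -3, -2, -1, 0, 1, 2, 3, 4:
  q  : 123/2  25  17/2  6  23/2  19  45/2  16
  Δ  : -73/2  -33/2  -5/2  11/2  15/2  7/2  -13/2
  Δ^2: 20  14  8  2  -4  -10
  Δ^3: -6  -6  -6  -6  -6
  Δ^4: 0  0  0  0
  Δ^5: 0  0  0
  Δ^6: 0  0
  Δ^7: 0
The third differences are constant (-6) and nonzero, while all higher differences vanish, so the minimal degree is 3.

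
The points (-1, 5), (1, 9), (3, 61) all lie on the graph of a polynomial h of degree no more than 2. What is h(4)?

105

Using the Lagrange interpolation formula with nodes -1, 1, 3:
  L_0(u) = (u - 1)(u - 3) / 8
  L_1(u) = (u + 1)(u - 3) / -4
  L_2(u) = (u + 1)(u - 1) / 8
Then h(u) = 5·L_0(u) + 9·L_1(u) + 61·L_2(u).
Expanding and collecting terms gives h(u) = 6u² + 2u + 1.
Evaluating at u = 4: h(4) = 105.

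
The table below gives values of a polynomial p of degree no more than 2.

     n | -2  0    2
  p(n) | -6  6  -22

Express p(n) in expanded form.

p(n) = -5n^2 - 4n + 6

Write p(n) = an^2 + bn + c. Substituting each data point gives a linear system:
  4a - 2b + c = -6
  c = 6
  4a + 2b + c = -22
Solving the system yields a = -5, b = -4, c = 6.
So p(n) = -5n^2 - 4n + 6.
Check: p(-2) = -6. ✓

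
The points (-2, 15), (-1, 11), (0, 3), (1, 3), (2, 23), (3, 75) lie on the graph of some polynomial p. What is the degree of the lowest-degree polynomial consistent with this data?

Forward differences of the values at u = -2, -1, 0, 1, 2, 3:
  p  : 15  11  3  3  23  75
  Δ  : -4  -8  0  20  52
  Δ^2: -4  8  20  32
  Δ^3: 12  12  12
  Δ^4: 0  0
  Δ^5: 0
The third differences are constant (12) and nonzero, while all higher differences vanish, so the minimal degree is 3.

3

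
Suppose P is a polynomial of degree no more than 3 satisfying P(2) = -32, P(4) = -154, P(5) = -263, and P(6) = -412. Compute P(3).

-79

Using the Lagrange interpolation formula with nodes 2, 4, 5, 6:
  L_0(t) = (t - 4)(t - 5)(t - 6) / -24
  L_1(t) = (t - 2)(t - 5)(t - 6) / 4
  L_2(t) = (t - 2)(t - 4)(t - 6) / -3
  L_3(t) = (t - 2)(t - 4)(t - 5) / 8
Then P(t) = -32·L_0(t) - 154·L_1(t) - 263·L_2(t) - 412·L_3(t).
Expanding and collecting terms gives P(t) = -t³ - 5t² - 3t + 2.
Evaluating at t = 3: P(3) = -79.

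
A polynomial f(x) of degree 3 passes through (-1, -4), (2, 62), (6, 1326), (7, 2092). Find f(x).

f(x) = 6x^3 + 4x + 6

Using the Lagrange interpolation formula with nodes -1, 2, 6, 7:
  L_0(x) = (x - 2)(x - 6)(x - 7) / -168
  L_1(x) = (x + 1)(x - 6)(x - 7) / 60
  L_2(x) = (x + 1)(x - 2)(x - 7) / -28
  L_3(x) = (x + 1)(x - 2)(x - 6) / 40
Then f(x) = -4·L_0(x) + 62·L_1(x) + 1326·L_2(x) + 2092·L_3(x).
Expanding and collecting terms gives f(x) = 6x³ + 4x + 6.
Check: f(7) = 2092. ✓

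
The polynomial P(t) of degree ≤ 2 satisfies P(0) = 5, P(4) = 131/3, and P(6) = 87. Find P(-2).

Using the Lagrange interpolation formula with nodes 0, 4, 6:
  L_0(t) = (t - 4)(t - 6) / 24
  L_1(t) = t(t - 6) / -8
  L_2(t) = t(t - 4) / 12
Then P(t) = 5·L_0(t) + 131/3·L_1(t) + 87·L_2(t).
Expanding and collecting terms gives P(t) = 2t^2 + (5/3)t + 5.
Evaluating at t = -2: P(-2) = 29/3.

29/3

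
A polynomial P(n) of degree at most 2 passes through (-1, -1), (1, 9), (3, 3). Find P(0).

6

Forward differences of the values at n = -1, 1, 3:
  P  : -1  9  3
  Δ  : 10  -6
  Δ^2: -16
The second differences are constant, confirming degree 2.
Interpolating (Newton forward form) and evaluating at n = 0 gives P(0) = 6.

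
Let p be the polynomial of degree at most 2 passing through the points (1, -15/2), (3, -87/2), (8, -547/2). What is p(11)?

-1015/2

Write p(s) = as^2 + bs + c. Substituting each data point gives a linear system:
  a + b + c = -15/2
  9a + 3b + c = -87/2
  64a + 8b + c = -547/2
Solving the system yields a = -4, b = -2, c = -3/2.
So p(s) = -4s² - 2s - 3/2.
Then p(11) = -1015/2.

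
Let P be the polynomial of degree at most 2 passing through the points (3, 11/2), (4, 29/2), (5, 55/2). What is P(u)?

P(u) = 2u^2 - 5u + 5/2

Using the Lagrange interpolation formula with nodes 3, 4, 5:
  L_0(u) = (u - 4)(u - 5) / 2
  L_1(u) = (u - 3)(u - 5) / -1
  L_2(u) = (u - 3)(u - 4) / 2
Then P(u) = 11/2·L_0(u) + 29/2·L_1(u) + 55/2·L_2(u).
Expanding and collecting terms gives P(u) = 2u^2 - 5u + 5/2.
Check: P(4) = 29/2. ✓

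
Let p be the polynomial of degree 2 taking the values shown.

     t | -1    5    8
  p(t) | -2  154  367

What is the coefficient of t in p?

6

Write p(t) = at^2 + bt + c. Substituting each data point gives a linear system:
  a - b + c = -2
  25a + 5b + c = 154
  64a + 8b + c = 367
Solving the system yields a = 5, b = 6, c = -1.
So p(t) = 5t^2 + 6t - 1.
The coefficient of t is 6.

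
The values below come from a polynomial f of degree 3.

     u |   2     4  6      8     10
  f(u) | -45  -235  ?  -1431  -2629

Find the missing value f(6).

-665

On equispaced nodes a degree-3 polynomial has vanishing fourth forward difference, so
  f(2) - 4·f(4) + 6·f(6) - 4·f(8) + f(10) = 0.
Substituting the known values and solving for f(6):
  6·f(6) = -3990
  f(6) = -665.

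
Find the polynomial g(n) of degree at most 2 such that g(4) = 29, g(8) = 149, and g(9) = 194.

g(n) = 3n^2 - 6n + 5

Write g(n) = an^2 + bn + c. Substituting each data point gives a linear system:
  16a + 4b + c = 29
  64a + 8b + c = 149
  81a + 9b + c = 194
Solving the system yields a = 3, b = -6, c = 5.
So g(n) = 3n^2 - 6n + 5.
Check: g(4) = 29. ✓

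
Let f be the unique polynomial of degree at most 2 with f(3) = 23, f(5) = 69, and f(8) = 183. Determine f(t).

f(t) = 3t^2 - t - 1

Write f(t) = at^2 + bt + c. Substituting each data point gives a linear system:
  9a + 3b + c = 23
  25a + 5b + c = 69
  64a + 8b + c = 183
Solving the system yields a = 3, b = -1, c = -1.
So f(t) = 3t² - t - 1.
Check: f(3) = 23. ✓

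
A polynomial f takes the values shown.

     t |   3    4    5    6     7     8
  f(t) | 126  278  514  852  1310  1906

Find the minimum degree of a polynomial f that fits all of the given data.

Forward differences of the values at t = 3, 4, 5, 6, 7, 8:
  f  : 126  278  514  852  1310  1906
  Δ  : 152  236  338  458  596
  Δ^2: 84  102  120  138
  Δ^3: 18  18  18
  Δ^4: 0  0
  Δ^5: 0
The third differences are constant (18) and nonzero, while all higher differences vanish, so the minimal degree is 3.

3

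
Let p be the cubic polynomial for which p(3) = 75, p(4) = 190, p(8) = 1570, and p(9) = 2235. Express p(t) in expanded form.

Write p(t) = at^3 + bt^2 + ct + d. Substituting each data point gives a linear system:
  27a + 9b + 3c + d = 75
  64a + 16b + 4c + d = 190
  512a + 64b + 8c + d = 1570
  729a + 81b + 9c + d = 2235
Solving the system yields a = 3, b = 1, c = -3, d = -6.
So p(t) = 3t^3 + t^2 - 3t - 6.
Check: p(8) = 1570. ✓

p(t) = 3t^3 + t^2 - 3t - 6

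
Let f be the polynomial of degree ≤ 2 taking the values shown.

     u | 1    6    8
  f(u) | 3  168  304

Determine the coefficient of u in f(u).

-2

Write f(u) = au^2 + bu + c. Substituting each data point gives a linear system:
  a + b + c = 3
  36a + 6b + c = 168
  64a + 8b + c = 304
Solving the system yields a = 5, b = -2, c = 0.
So f(u) = 5u^2 - 2u.
The coefficient of u is -2.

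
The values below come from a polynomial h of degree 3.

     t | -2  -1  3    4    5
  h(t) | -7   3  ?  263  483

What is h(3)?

123

The 4 known points determine the degree-3 polynomial uniquely.
Write h(t) = at^3 + bt^2 + ct + d. Substituting each data point gives a linear system:
  -8a + 4b - 2c + d = -7
  -a + b - c + d = 3
  64a + 16b + 4c + d = 263
  125a + 25b + 5c + d = 483
Solving the system yields a = 3, b = 4, c = 1, d = 3.
So h(t) = 3t^3 + 4t^2 + t + 3.
Then h(3) = 123.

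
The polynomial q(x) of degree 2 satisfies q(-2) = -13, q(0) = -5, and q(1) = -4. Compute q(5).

-20

Write q(x) = ax^2 + bx + c. Substituting each data point gives a linear system:
  4a - 2b + c = -13
  c = -5
  a + b + c = -4
Solving the system yields a = -1, b = 2, c = -5.
So q(x) = -x² + 2x - 5.
Then q(5) = -20.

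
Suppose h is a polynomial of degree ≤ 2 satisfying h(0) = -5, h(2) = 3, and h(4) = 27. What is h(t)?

Write h(t) = at^2 + bt + c. Substituting each data point gives a linear system:
  c = -5
  4a + 2b + c = 3
  16a + 4b + c = 27
Solving the system yields a = 2, b = 0, c = -5.
So h(t) = 2t^2 - 5.
Check: h(2) = 3. ✓

h(t) = 2t^2 - 5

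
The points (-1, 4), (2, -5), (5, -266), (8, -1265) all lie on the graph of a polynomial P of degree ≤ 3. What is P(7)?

Write P(x) = ax^3 + bx^2 + cx + d. Substituting each data point gives a linear system:
  -a + b - c + d = 4
  8a + 4b + 2c + d = -5
  125a + 25b + 5c + d = -266
  512a + 64b + 8c + d = -1265
Solving the system yields a = -3, b = 4, c = 2, d = -1.
So P(x) = -3x³ + 4x² + 2x - 1.
Then P(7) = -820.

-820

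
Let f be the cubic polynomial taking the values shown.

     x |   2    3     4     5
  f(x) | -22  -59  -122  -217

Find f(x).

f(x) = -x^3 - 4x^2 + 2x - 2

Using the Lagrange interpolation formula with nodes 2, 3, 4, 5:
  L_0(x) = (x - 3)(x - 4)(x - 5) / -6
  L_1(x) = (x - 2)(x - 4)(x - 5) / 2
  L_2(x) = (x - 2)(x - 3)(x - 5) / -2
  L_3(x) = (x - 2)(x - 3)(x - 4) / 6
Then f(x) = -22·L_0(x) - 59·L_1(x) - 122·L_2(x) - 217·L_3(x).
Expanding and collecting terms gives f(x) = -x^3 - 4x^2 + 2x - 2.
Check: f(3) = -59. ✓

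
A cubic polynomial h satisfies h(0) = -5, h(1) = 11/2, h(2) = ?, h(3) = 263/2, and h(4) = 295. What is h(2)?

43

On equispaced nodes a degree-3 polynomial has vanishing fourth forward difference, so
  h(0) - 4·h(1) + 6·h(2) - 4·h(3) + h(4) = 0.
Substituting the known values and solving for h(2):
  6·h(2) = 258
  h(2) = 43.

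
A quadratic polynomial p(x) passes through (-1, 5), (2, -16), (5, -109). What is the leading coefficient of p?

Write p(x) = ax^2 + bx + c. Substituting each data point gives a linear system:
  a - b + c = 5
  4a + 2b + c = -16
  25a + 5b + c = -109
Solving the system yields a = -4, b = -3, c = 6.
So p(x) = -4x² - 3x + 6.
The leading coefficient is -4.

-4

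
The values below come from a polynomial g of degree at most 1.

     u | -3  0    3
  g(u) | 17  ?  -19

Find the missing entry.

-1

The 2 known points determine the degree-1 polynomial uniquely.
Write g(u) = au + b. Substituting each data point gives a linear system:
  -3a + b = 17
  3a + b = -19
Solving the system yields a = -6, b = -1.
So g(u) = -6u - 1.
Then g(0) = -1.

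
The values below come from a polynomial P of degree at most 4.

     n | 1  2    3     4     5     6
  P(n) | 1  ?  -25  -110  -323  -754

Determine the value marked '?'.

-2

The 5 known points determine the degree-4 polynomial uniquely.
Write P(n) = an^4 + bn^3 + cn^2 + dn + e. Substituting each data point gives a linear system:
  a + b + c + d + e = 1
  81a + 27b + 9c + 3d + e = -25
  256a + 64b + 16c + 4d + e = -110
  625a + 125b + 25c + 5d + e = -323
  1296a + 216b + 36c + 6d + e = -754
Solving the system yields a = -1, b = 3, c = -3, d = 0, e = 2.
So P(n) = -n⁴ + 3n³ - 3n² + 2.
Then P(2) = -2.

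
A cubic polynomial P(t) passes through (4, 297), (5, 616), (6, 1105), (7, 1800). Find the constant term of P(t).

1

Write P(t) = at^3 + bt^2 + ct + d. Substituting each data point gives a linear system:
  64a + 16b + 4c + d = 297
  125a + 25b + 5c + d = 616
  216a + 36b + 6c + d = 1105
  343a + 49b + 7c + d = 1800
Solving the system yields a = 6, b = -5, c = -2, d = 1.
So P(t) = 6t³ - 5t² - 2t + 1.
The constant term is 1.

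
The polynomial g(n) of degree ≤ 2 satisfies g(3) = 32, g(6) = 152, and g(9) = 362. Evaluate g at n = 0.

Write g(n) = an^2 + bn + c. Substituting each data point gives a linear system:
  9a + 3b + c = 32
  36a + 6b + c = 152
  81a + 9b + c = 362
Solving the system yields a = 5, b = -5, c = 2.
So g(n) = 5n² - 5n + 2.
Then g(0) = 2.

2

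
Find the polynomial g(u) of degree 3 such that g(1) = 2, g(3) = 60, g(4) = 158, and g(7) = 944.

g(u) = 3u^3 - u^2 - 6u + 6

Using the Lagrange interpolation formula with nodes 1, 3, 4, 7:
  L_0(u) = (u - 3)(u - 4)(u - 7) / -36
  L_1(u) = (u - 1)(u - 4)(u - 7) / 8
  L_2(u) = (u - 1)(u - 3)(u - 7) / -9
  L_3(u) = (u - 1)(u - 3)(u - 4) / 72
Then g(u) = 2·L_0(u) + 60·L_1(u) + 158·L_2(u) + 944·L_3(u).
Expanding and collecting terms gives g(u) = 3u^3 - u^2 - 6u + 6.
Check: g(4) = 158. ✓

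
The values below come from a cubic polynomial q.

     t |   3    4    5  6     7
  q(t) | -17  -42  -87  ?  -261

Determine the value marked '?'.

-158

On equispaced nodes a degree-3 polynomial has vanishing fourth forward difference, so
  q(3) - 4·q(4) + 6·q(5) - 4·q(6) + q(7) = 0.
Substituting the known values and solving for q(6):
  -4·q(6) = 632
  q(6) = -158.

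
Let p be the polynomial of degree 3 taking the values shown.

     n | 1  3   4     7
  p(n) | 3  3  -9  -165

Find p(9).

-429

Write p(n) = an^3 + bn^2 + cn + d. Substituting each data point gives a linear system:
  a + b + c + d = 3
  27a + 9b + 3c + d = 3
  64a + 16b + 4c + d = -9
  343a + 49b + 7c + d = -165
Solving the system yields a = -1, b = 4, c = -3, d = 3.
So p(n) = -n^3 + 4n^2 - 3n + 3.
Then p(9) = -429.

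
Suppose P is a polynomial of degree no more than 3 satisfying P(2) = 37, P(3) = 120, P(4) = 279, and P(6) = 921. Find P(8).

Write P(n) = an^3 + bn^2 + cn + d. Substituting each data point gives a linear system:
  8a + 4b + 2c + d = 37
  27a + 9b + 3c + d = 120
  64a + 16b + 4c + d = 279
  216a + 36b + 6c + d = 921
Solving the system yields a = 4, b = 2, c = -3, d = 3.
So P(n) = 4n^3 + 2n^2 - 3n + 3.
Then P(8) = 2155.

2155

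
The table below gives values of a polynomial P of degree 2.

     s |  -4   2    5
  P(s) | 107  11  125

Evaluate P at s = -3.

Using the Lagrange interpolation formula with nodes -4, 2, 5:
  L_0(s) = (s - 2)(s - 5) / 54
  L_1(s) = (s + 4)(s - 5) / -18
  L_2(s) = (s + 4)(s - 2) / 27
Then P(s) = 107·L_0(s) + 11·L_1(s) + 125·L_2(s).
Expanding and collecting terms gives P(s) = 6s² - 4s - 5.
Evaluating at s = -3: P(-3) = 61.

61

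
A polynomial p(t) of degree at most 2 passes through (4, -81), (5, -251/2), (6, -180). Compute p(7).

Using the Lagrange interpolation formula with nodes 4, 5, 6:
  L_0(t) = (t - 5)(t - 6) / 2
  L_1(t) = (t - 4)(t - 6) / -1
  L_2(t) = (t - 4)(t - 5) / 2
Then p(t) = -81·L_0(t) - 251/2·L_1(t) - 180·L_2(t).
Expanding and collecting terms gives p(t) = -5t^2 + (1/2)t - 3.
Evaluating at t = 7: p(7) = -489/2.

-489/2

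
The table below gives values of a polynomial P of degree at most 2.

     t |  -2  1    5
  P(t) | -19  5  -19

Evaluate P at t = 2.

5

Using the Lagrange interpolation formula with nodes -2, 1, 5:
  L_0(t) = (t - 1)(t - 5) / 21
  L_1(t) = (t + 2)(t - 5) / -12
  L_2(t) = (t + 2)(t - 1) / 28
Then P(t) = -19·L_0(t) + 5·L_1(t) - 19·L_2(t).
Expanding and collecting terms gives P(t) = -2t^2 + 6t + 1.
Evaluating at t = 2: P(2) = 5.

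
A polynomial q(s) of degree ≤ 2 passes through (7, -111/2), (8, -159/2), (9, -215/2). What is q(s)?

q(s) = -2s^2 + 6s + 1/2

Write q(s) = as^2 + bs + c. Substituting each data point gives a linear system:
  49a + 7b + c = -111/2
  64a + 8b + c = -159/2
  81a + 9b + c = -215/2
Solving the system yields a = -2, b = 6, c = 1/2.
So q(s) = -2s^2 + 6s + 1/2.
Check: q(7) = -111/2. ✓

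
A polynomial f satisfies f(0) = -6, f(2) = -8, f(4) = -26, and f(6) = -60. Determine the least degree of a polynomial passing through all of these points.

Forward differences of the values at x = 0, 2, 4, 6:
  f  : -6  -8  -26  -60
  Δ  : -2  -18  -34
  Δ^2: -16  -16
  Δ^3: 0
The second differences are constant (-16) and nonzero, while all higher differences vanish, so the minimal degree is 2.

2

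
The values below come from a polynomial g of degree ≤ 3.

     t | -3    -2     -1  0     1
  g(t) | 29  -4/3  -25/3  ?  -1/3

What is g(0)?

The 4 known points determine the degree-3 polynomial uniquely.
Write g(t) = at^3 + bt^2 + ct + d. Substituting each data point gives a linear system:
  -27a + 9b - 3c + d = 29
  -8a + 4b - 2c + d = -4/3
  -a + b - c + d = -25/3
  a + b + c + d = -1/3
Solving the system yields a = -2, b = -1/3, c = 6, d = -4.
So g(t) = -2t³ - (1/3)t² + 6t - 4.
Then g(0) = -4.

-4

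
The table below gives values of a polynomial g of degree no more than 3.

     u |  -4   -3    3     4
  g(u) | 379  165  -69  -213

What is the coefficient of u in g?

6

Write g(u) = au^3 + bu^2 + cu + d. Substituting each data point gives a linear system:
  -64a + 16b - 4c + d = 379
  -27a + 9b - 3c + d = 165
  27a + 9b + 3c + d = -69
  64a + 16b + 4c + d = -213
Solving the system yields a = -5, b = 5, c = 6, d = 3.
So g(u) = -5u³ + 5u² + 6u + 3.
The coefficient of u is 6.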